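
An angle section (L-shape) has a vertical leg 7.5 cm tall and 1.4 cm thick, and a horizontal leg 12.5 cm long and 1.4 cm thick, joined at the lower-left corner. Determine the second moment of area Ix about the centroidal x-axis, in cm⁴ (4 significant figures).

Ix ≈ 110.0 cm⁴

Split into non-overlapping primitives; take the origin at the lower-left of the bounding box.
Vertical leg: 1.4 × 7.5, A = 10.5 cm², y = 3.75 cm, Ī = 49.2188 cm⁴.
Horizontal leg (remainder): 11.1 × 1.4, A = 15.54 cm², y = 0.7 cm, Ī = 2.5382 cm⁴.
Centroid: ȳ = ΣA·y / ΣA = 1.92984 cm.
Transfer each piece to the centroidal x-axis using Ī + A·d² with d = y − 1.92984:
  vertical leg: d = 1.82016 cm → contributes +84.0051 cm⁴
  horizontal leg (remainder): d = -1.22984 cm → contributes +26.0425 cm⁴
Total I = 110.048 cm⁴.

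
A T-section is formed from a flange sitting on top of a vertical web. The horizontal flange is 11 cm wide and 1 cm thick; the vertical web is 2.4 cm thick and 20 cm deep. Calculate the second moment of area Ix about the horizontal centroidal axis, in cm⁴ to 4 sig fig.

Break the section into simple shapes (no overlaps), measuring from the bottom-left corner of the bounding box.
Flange: 11 × 1, A = 11 cm², y = 20.5 cm, Ī = 0.916667 cm⁴.
Web: 2.4 × 20, A = 48 cm², y = 10 cm, Ī = 1 600 cm⁴.
Centroid: ȳ = ΣA·y / ΣA = 11.9576 cm.
Transfer each piece to the horizontal centroidal axis using Ī + A·d² with d = y − 11.9576:
  flange: d = 8.54237 cm → contributes +803.61 cm⁴
  web: d = -1.95763 cm → contributes +1783.95 cm⁴
Total I = 2587.56 cm⁴.

Ix ≈ 2588 cm⁴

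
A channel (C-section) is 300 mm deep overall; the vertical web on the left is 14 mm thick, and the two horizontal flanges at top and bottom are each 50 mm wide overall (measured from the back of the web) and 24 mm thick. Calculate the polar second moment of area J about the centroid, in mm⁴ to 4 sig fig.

J ≈ 6.551 × 10⁷ mm⁴

Treat the section as a set of non-overlapping primitives; coordinates are from the bounding-box lower-left.
Web: 14 × 300, A = 4 200 mm², y = 150 mm, Ī = 31 500 000 mm⁴.
Top flange (beyond web): 36 × 24, A = 864 mm², y = 288 mm, Ī = 41 472 mm⁴.
Bottom flange (beyond web): 36 × 24, A = 864 mm², y = 12 mm, Ī = 41 472 mm⁴.
By symmetry the centroid is at mid-height, ȳ = 150 mm.
Transfer each piece to the centroidal x-axis using Ī + A·d² with d = y − 150:
  web: d = 0 mm → contributes +31 500 000 mm⁴
  top flange (beyond web): d = 138 mm → contributes +16 495 488 mm⁴
  bottom flange (beyond web): d = -138 mm → contributes +16 495 488 mm⁴
Total I = 64 490 976 mm⁴.
For the y-axis: x̄ = 14.2874 mm.
Repeating about the centroidal y-axis gives I_y = 1 020 406 mm⁴.
Polar second moment: J = I_x + I_y = 65 511 382 mm⁴.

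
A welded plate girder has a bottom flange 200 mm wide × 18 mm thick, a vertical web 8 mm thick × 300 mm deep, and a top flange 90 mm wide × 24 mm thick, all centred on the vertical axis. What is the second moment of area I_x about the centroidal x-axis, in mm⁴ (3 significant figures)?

Treat the section as a set of non-overlapping primitives; coordinates are from the bounding-box lower-left.
Bottom plate: 200 × 18, A = 3 600 mm², y = 9 mm, Ī = 97 200 mm⁴.
Web plate: 8 × 300, A = 2 400 mm², y = 168 mm, Ī = 18 000 000 mm⁴.
Top plate: 90 × 24, A = 2 160 mm², y = 330 mm, Ī = 103 680 mm⁴.
Centroid: ȳ = ΣA·y / ΣA = 140.74 mm.
Transfer each piece to the centroidal x-axis using Ī + A·d² with d = y − 140.74:
  bottom plate: d = -131.74 mm → contributes +62 572 276 mm⁴
  web plate: d = 27.265 mm → contributes +19 784 074 mm⁴
  top plate: d = 189.26 mm → contributes +77 477 318 mm⁴
Total I = 159 833 668 mm⁴.

I_x ≈ 1.60 × 10⁸ mm⁴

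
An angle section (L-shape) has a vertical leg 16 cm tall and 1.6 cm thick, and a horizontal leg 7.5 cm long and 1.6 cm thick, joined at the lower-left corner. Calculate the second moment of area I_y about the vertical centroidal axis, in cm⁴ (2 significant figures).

I_y ≈ 130 cm⁴

Decompose the section into non-overlapping parts with the origin at the bottom-left of its bounding rectangle.
Vertical leg: 1.6 × 16, A = 25.6 cm², x = 0.8 cm, Ī = 5.461 cm⁴.
Horizontal leg (remainder): 5.9 × 1.6, A = 9.44 cm², x = 4.55 cm, Ī = 27.38 cm⁴.
Centroid: x̄ = ΣA·x / ΣA = 1.81 cm.
Transfer each piece to the vertical centroidal axis using Ī + A·d² with d = x − 1.81:
  vertical leg: d = -1.01 cm → contributes +31.59 cm⁴
  horizontal leg (remainder): d = 2.74 cm → contributes +98.24 cm⁴
Total I = 129.8 cm⁴.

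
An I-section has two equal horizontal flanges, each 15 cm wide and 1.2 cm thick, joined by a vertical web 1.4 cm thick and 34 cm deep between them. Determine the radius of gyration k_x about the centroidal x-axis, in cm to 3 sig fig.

k_x ≈ 13.7 cm

Break the section into simple shapes (no overlaps), measuring from the bottom-left corner of the bounding box.
Bottom flange: 15 × 1.2, A = 18 cm², y = 0.6 cm, Ī = 2.16 cm⁴.
Web: 1.4 × 34, A = 47.6 cm², y = 18.2 cm, Ī = 4585.5 cm⁴.
Top flange: 15 × 1.2, A = 18 cm², y = 35.8 cm, Ī = 2.16 cm⁴.
By symmetry the centroid is at mid-height, ȳ = 18.2 cm.
Transfer each piece to the centroidal x-axis using Ī + A·d² with d = y − 18.2:
  bottom flange: d = -17.6 cm → contributes +5577.8 cm⁴
  web: d = 0 cm → contributes +4585.5 cm⁴
  top flange: d = 17.6 cm → contributes +5577.8 cm⁴
Total I = 15 741 cm⁴.
Radius of gyration: k = √(I/A) = √(15 741 / 83.6) = 13.722 cm.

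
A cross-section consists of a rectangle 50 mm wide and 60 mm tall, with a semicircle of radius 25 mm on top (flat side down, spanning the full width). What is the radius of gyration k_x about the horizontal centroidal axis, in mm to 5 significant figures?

k_x ≈ 23.306 mm

Break the section into simple shapes (no overlaps), measuring from the bottom-left corner of the bounding box.
Rectangular body: 50 × 60, A = 3 000 mm², y = 30 mm, Ī = 900 000 mm⁴.
Semicircular cap: semicircle r = 25, A = 981.7477 mm², y = 70.61033 mm, Ī = 42873.81 mm⁴.
Centroid: ȳ = ΣA·y / ΣA = 40.01296 mm.
Transfer each piece to the horizontal centroidal axis using Ī + A·d² with d = y − 40.01296:
  rectangular body: d = -10.01296 mm → contributes +1 200 778 mm⁴
  semicircular cap: d = 30.59737 mm → contributes +961984.8 mm⁴
Total I = 2 162 763 mm⁴.
Radius of gyration: k = √(I/A) = √(2 162 763 / 3981.748) = 23.30599 mm.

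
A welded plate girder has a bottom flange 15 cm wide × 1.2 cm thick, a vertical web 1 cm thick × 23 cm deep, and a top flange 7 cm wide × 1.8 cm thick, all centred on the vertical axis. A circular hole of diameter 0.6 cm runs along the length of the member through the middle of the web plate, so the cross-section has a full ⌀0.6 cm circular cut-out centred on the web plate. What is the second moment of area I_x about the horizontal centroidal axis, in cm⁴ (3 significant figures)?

Split into non-overlapping primitives; take the origin at the lower-left of the bounding box.
Bottom plate: 15 × 1.2, A = 18 cm², y = 0.6 cm, Ī = 2.16 cm⁴.
Web plate: 1 × 23, A = 23 cm², y = 12.7 cm, Ī = 1013.9 cm⁴.
Top plate: 7 × 1.8, A = 12.6 cm², y = 25.1 cm, Ī = 3.402 cm⁴.
Hole (subtracted): ⌀0.6, A = 0.28274 cm², y = 12.7 cm, Ī = 0.0063617 cm⁴.
Centroid: ȳ = ΣA·y / ΣA = 11.545 cm.
Transfer each piece to the horizontal centroidal axis using Ī + A·d² with d = y − 11.545:
  bottom plate: d = -10.945 cm → contributes +2158.6 cm⁴
  web plate: d = 1.1546 cm → contributes +1044.6 cm⁴
  top plate: d = 13.555 cm → contributes +2318.4 cm⁴
  hole: d = 1.1546 cm → contributes −0.38329 cm⁴
Total I = 5521.2 cm⁴.

I_x ≈ 5520 cm⁴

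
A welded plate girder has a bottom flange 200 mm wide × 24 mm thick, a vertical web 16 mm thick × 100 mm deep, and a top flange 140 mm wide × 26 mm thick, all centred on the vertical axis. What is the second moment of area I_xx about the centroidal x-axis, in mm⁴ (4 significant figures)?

Break the section into simple shapes (no overlaps), measuring from the bottom-left corner of the bounding box.
Bottom plate: 200 × 24, A = 4 800 mm², y = 12 mm, Ī = 230 400 mm⁴.
Web plate: 16 × 100, A = 1 600 mm², y = 74 mm, Ī = 1 333 333 mm⁴.
Top plate: 140 × 26, A = 3 640 mm², y = 137 mm, Ī = 205 053 mm⁴.
Centroid: ȳ = ΣA·y / ΣA = 67.1992 mm.
Transfer each piece to the centroidal x-axis using Ī + A·d² with d = y − 67.1992:
  bottom plate: d = -55.1992 mm → contributes +14 855 770 mm⁴
  web plate: d = 6.8008 mm → contributes +1 407 335 mm⁴
  top plate: d = 69.8008 mm → contributes +17 939 684 mm⁴
Total I = 34 202 788 mm⁴.

I_xx ≈ 3.420 × 10⁷ mm⁴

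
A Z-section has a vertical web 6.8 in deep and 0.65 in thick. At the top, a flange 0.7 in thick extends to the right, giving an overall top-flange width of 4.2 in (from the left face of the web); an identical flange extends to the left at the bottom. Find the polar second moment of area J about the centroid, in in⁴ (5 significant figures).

Break the section into simple shapes (no overlaps), measuring from the bottom-left corner of the bounding box.
Web: 0.65 × 6.8, A = 4.42 in², y = 3.4 in, Ī = 17.03173 in⁴.
Top flange (beyond web): 3.55 × 0.7, A = 2.485 in², y = 6.45 in, Ī = 0.1014708 in⁴.
Bottom flange (beyond web): 3.55 × 0.7, A = 2.485 in², y = 0.35 in, Ī = 0.1014708 in⁴.
Centroid: ȳ = ΣA·y / ΣA = 3.4 in.
Transfer each piece to the centroidal x-axis using Ī + A·d² with d = y − 3.4:
  web: d = 0 in → contributes +17.03173 in⁴
  top flange (beyond web): d = 3.05 in → contributes +23.21818 in⁴
  bottom flange (beyond web): d = -3.05 in → contributes +23.21818 in⁴
Total I = 63.4681 in⁴.
For the y-axis: x̄ = 3.875 in.
Repeating about the centroidal y-axis gives I_y = 27.29286 in⁴.
Polar second moment: J = I_x + I_y = 90.76096 in⁴.

J ≈ 90.761 in⁴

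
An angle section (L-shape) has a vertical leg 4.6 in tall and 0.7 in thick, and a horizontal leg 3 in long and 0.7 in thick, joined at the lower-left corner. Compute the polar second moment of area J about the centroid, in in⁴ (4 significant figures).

J ≈ 13.08 in⁴

Break the section into simple shapes (no overlaps), measuring from the bottom-left corner of the bounding box.
Vertical leg: 0.7 × 4.6, A = 3.22 in², y = 2.3 in, Ī = 5.67793 in⁴.
Horizontal leg (remainder): 2.3 × 0.7, A = 1.61 in², y = 0.35 in, Ī = 0.0657417 in⁴.
Centroid: ȳ = ΣA·y / ΣA = 1.65 in.
Transfer each piece to the centroidal x-axis using Ī + A·d² with d = y − 1.65:
  vertical leg: d = 0.65 in → contributes +7.03838 in⁴
  horizontal leg (remainder): d = -1.3 in → contributes +2.78664 in⁴
Total I = 9.82503 in⁴.
For the y-axis: x̄ = 0.85 in.
Repeating about the centroidal y-axis gives I_y = 3.25623 in⁴.
Polar second moment: J = I_x + I_y = 13.0813 in⁴.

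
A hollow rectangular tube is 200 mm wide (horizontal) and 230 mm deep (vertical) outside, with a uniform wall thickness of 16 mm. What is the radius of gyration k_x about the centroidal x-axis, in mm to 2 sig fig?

k_x ≈ 86 mm

Decompose the section into non-overlapping parts with the origin at the bottom-left of its bounding rectangle.
Outer rectangle: 200 × 230, A = 46 000 mm², y = 115 mm, Ī = 202 783 333 mm⁴.
Inner void (subtracted): 168 × 198, A = 33 264 mm², y = 115 mm, Ī = 108 673 488 mm⁴.
By symmetry the centroid is at mid-height, ȳ = 115 mm.
All pieces are centred on the centroidal x-axis, so I = ΣĪ (holes subtracted) = 94 109 845 mm⁴.
Radius of gyration: k = √(I/A) = √(94 109 845 / 12 736) = 85.96 mm.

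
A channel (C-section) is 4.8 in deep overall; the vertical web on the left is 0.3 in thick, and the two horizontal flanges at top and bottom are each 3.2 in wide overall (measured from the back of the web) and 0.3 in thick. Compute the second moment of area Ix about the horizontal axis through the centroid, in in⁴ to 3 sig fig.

Treat the section as a set of non-overlapping primitives; coordinates are from the bounding-box lower-left.
Web: 0.3 × 4.8, A = 1.44 in², y = 2.4 in, Ī = 2.7648 in⁴.
Top flange (beyond web): 2.9 × 0.3, A = 0.87 in², y = 4.65 in, Ī = 0.006525 in⁴.
Bottom flange (beyond web): 2.9 × 0.3, A = 0.87 in², y = 0.15 in, Ī = 0.006525 in⁴.
By symmetry the centroid is at mid-height, ȳ = 2.4 in.
Transfer each piece to the horizontal axis through the centroid using Ī + A·d² with d = y − 2.4:
  web: d = 0 in → contributes +2.7648 in⁴
  top flange (beyond web): d = 2.25 in → contributes +4.4109 in⁴
  bottom flange (beyond web): d = -2.25 in → contributes +4.4109 in⁴
Total I = 11.587 in⁴.

Ix ≈ 11.6 in⁴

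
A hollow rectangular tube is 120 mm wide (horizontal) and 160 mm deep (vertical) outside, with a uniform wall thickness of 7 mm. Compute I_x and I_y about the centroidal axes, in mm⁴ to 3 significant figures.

I_x ≈ 1.35 × 10⁷ mm⁴, I_y ≈ 8.55 × 10⁶ mm⁴

Split into non-overlapping primitives; take the origin at the lower-left of the bounding box.
Outer rectangle: 120 × 160, A = 19 200 mm², y = 80 mm, Ī = 40 960 000 mm⁴.
Inner void (subtracted): 106 × 146, A = 15 476 mm², y = 80 mm, Ī = 27 490 535 mm⁴.
By symmetry the centroid is at mid-height, ȳ = 80 mm.
All pieces are centred on the centroidal x-axis, so I = ΣĪ (holes subtracted) = 13 469 465 mm⁴.
Repeating about the centroidal y-axis gives I_y = 8 549 305 mm⁴.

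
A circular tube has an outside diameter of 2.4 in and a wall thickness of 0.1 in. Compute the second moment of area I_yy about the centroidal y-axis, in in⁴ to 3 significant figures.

I_yy ≈ 0.479 in⁴

Break the section into simple shapes (no overlaps), measuring from the bottom-left corner of the bounding box.
Outer circle: ⌀2.4, A = 4.5239 in², x = 1.2 in, Ī = 1.6286 in⁴.
Bore (subtracted): ⌀2.2, A = 3.8013 in², x = 1.2 in, Ī = 1.1499 in⁴.
By symmetry the centroid is at mid-width, x̄ = 1.2 in.
All pieces are centred on the centroidal y-axis, so I = ΣĪ (holes subtracted) = 0.4787 in⁴.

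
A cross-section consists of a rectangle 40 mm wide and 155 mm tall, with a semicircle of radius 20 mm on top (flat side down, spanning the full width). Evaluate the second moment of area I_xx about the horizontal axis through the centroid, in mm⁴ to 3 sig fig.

Split into non-overlapping primitives; take the origin at the lower-left of the bounding box.
Rectangular body: 40 × 155, A = 6 200 mm², y = 77.5 mm, Ī = 12 412 917 mm⁴.
Semicircular cap: semicircle r = 20, A = 628.32 mm², y = 163.49 mm, Ī = 17 561 mm⁴.
Centroid: ȳ = ΣA·y / ΣA = 85.412 mm.
Transfer each piece to the horizontal axis through the centroid using Ī + A·d² with d = y − 85.412:
  rectangular body: d = -7.9123 mm → contributes +12 801 069 mm⁴
  semicircular cap: d = 78.076 mm → contributes +3 847 696 mm⁴
Total I = 16 648 765 mm⁴.

I_xx ≈ 1.66 × 10⁷ mm⁴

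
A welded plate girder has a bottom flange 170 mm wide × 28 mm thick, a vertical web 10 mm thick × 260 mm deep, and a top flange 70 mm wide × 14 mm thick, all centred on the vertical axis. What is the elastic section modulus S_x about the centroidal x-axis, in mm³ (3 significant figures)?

S_x ≈ 4.55 × 10⁵ mm³

Decompose the section into non-overlapping parts with the origin at the bottom-left of its bounding rectangle.
Bottom plate: 170 × 28, A = 4 760 mm², y = 14 mm, Ī = 310 987 mm⁴.
Web plate: 10 × 260, A = 2 600 mm², y = 158 mm, Ī = 14 646 667 mm⁴.
Top plate: 70 × 14, A = 980 mm², y = 295 mm, Ī = 16 007 mm⁴.
Centroid: ȳ = ΣA·y / ΣA = 91.911 mm.
Transfer each piece to the centroidal x-axis using Ī + A·d² with d = y − 91.911:
  bottom plate: d = -77.911 mm → contributes +29 204 978 mm⁴
  web plate: d = 66.089 mm → contributes +26 002 739 mm⁴
  top plate: d = 203.09 mm → contributes +40 436 138 mm⁴
Total I = 95 643 854 mm⁴.
Extreme fibre distance c = 210.09 mm; S = I/c = 455 255 mm³.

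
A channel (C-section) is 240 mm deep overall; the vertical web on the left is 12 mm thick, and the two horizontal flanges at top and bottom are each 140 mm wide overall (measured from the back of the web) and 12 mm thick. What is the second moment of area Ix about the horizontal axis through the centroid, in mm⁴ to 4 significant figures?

Decompose the section into non-overlapping parts with the origin at the bottom-left of its bounding rectangle.
Web: 12 × 240, A = 2 880 mm², y = 120 mm, Ī = 13 824 000 mm⁴.
Top flange (beyond web): 128 × 12, A = 1 536 mm², y = 234 mm, Ī = 18 432 mm⁴.
Bottom flange (beyond web): 128 × 12, A = 1 536 mm², y = 6 mm, Ī = 18 432 mm⁴.
By symmetry the centroid is at mid-height, ȳ = 120 mm.
Transfer each piece to the horizontal axis through the centroid using Ī + A·d² with d = y − 120:
  web: d = 0 mm → contributes +13 824 000 mm⁴
  top flange (beyond web): d = 114 mm → contributes +19 980 288 mm⁴
  bottom flange (beyond web): d = -114 mm → contributes +19 980 288 mm⁴
Total I = 53 784 576 mm⁴.

Ix ≈ 5.378 × 10⁷ mm⁴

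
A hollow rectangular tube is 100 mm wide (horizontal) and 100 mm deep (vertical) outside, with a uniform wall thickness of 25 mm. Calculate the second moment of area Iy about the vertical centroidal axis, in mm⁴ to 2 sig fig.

Break the section into simple shapes (no overlaps), measuring from the bottom-left corner of the bounding box.
Outer rectangle: 100 × 100, A = 10 000 mm², x = 50 mm, Ī = 8 333 333 mm⁴.
Inner void (subtracted): 50 × 50, A = 2 500 mm², x = 50 mm, Ī = 520 833 mm⁴.
By symmetry the centroid is at mid-width, x̄ = 50 mm.
All pieces are centred on the vertical centroidal axis, so I = ΣĪ (holes subtracted) = 7 812 500 mm⁴.

Iy ≈ 7.8 × 10⁶ mm⁴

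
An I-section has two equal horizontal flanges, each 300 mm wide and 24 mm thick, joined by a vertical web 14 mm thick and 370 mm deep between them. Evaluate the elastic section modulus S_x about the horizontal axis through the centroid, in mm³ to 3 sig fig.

S_x ≈ 2.96 × 10⁶ mm³

Decompose the section into non-overlapping parts with the origin at the bottom-left of its bounding rectangle.
Bottom flange: 300 × 24, A = 7 200 mm², y = 12 mm, Ī = 345 600 mm⁴.
Web: 14 × 370, A = 5 180 mm², y = 209 mm, Ī = 59 095 167 mm⁴.
Top flange: 300 × 24, A = 7 200 mm², y = 406 mm, Ī = 345 600 mm⁴.
By symmetry the centroid is at mid-height, ȳ = 209 mm.
Transfer each piece to the horizontal axis through the centroid using Ī + A·d² with d = y − 209:
  bottom flange: d = -197 mm → contributes +279 770 400 mm⁴
  web: d = 0 mm → contributes +59 095 167 mm⁴
  top flange: d = 197 mm → contributes +279 770 400 mm⁴
Total I = 618 635 967 mm⁴.
Extreme fibre distance c = 209 mm; S = I/c = 2 959 981 mm³.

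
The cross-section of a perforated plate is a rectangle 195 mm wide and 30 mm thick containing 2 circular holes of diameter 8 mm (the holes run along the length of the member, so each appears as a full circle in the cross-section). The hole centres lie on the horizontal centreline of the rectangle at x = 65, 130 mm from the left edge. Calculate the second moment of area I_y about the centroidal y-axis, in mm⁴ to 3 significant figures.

Break the section into simple shapes (no overlaps), measuring from the bottom-left corner of the bounding box.
Plate: 195 × 30, A = 5 850 mm², x = 97.5 mm, Ī = 18 537 188 mm⁴.
Hole 1 (subtracted): ⌀8, A = 50.265 mm², x = 65 mm, Ī = 201.06 mm⁴.
Hole 2 (subtracted): ⌀8, A = 50.265 mm², x = 130 mm, Ī = 201.06 mm⁴.
By symmetry the centroid is at mid-width, x̄ = 97.5 mm.
Transfer each piece to the centroidal y-axis using Ī + A·d² with d = x − 97.5:
  plate: d = 0 mm → contributes +18 537 188 mm⁴
  hole 1: d = -32.5 mm → contributes −53 294 mm⁴
  hole 2: d = 32.5 mm → contributes −53 294 mm⁴
Total I = 18 430 600 mm⁴.

I_y ≈ 1.84 × 10⁷ mm⁴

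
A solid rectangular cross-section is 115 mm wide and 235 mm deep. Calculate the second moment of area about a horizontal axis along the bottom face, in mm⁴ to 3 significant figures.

The section: 115 × 235, A = 27 025 mm², y = 117.5 mm, Ī = 124 371 302 mm⁴.
Transfer it to the base of the section using Ī + A·d² with d = y − 0:
  the section: d = 117.5 mm → contributes +497 485 208 mm⁴
Total I = 497 485 208 mm⁴.

I_base ≈ 4.97 × 10⁸ mm⁴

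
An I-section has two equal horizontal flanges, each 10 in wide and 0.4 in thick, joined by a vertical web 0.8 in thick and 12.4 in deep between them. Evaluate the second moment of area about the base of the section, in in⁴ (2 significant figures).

Treat the section as a set of non-overlapping primitives; coordinates are from the bounding-box lower-left.
Bottom flange: 10 × 0.4, A = 4 in², y = 0.2 in, Ī = 0.05333 in⁴.
Web: 0.8 × 12.4, A = 9.92 in², y = 6.6 in, Ī = 127.1 in⁴.
Top flange: 10 × 0.4, A = 4 in², y = 13 in, Ī = 0.05333 in⁴.
Transfer each piece to the bottom edge using Ī + A·d² with d = y − 0:
  bottom flange: d = 0.2 in → contributes +0.2133 in⁴
  web: d = 6.6 in → contributes +559.2 in⁴
  top flange: d = 13 in → contributes +676.1 in⁴
Total I = 1 235 in⁴.

I_base ≈ 1200 in⁴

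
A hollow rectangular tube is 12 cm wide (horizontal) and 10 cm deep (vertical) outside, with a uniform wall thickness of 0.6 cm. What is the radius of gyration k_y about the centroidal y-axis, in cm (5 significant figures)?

k_y ≈ 4.5477 cm

Decompose the section into non-overlapping parts with the origin at the bottom-left of its bounding rectangle.
Outer rectangle: 12 × 10, A = 120 cm², x = 6 cm, Ī = 1 440 cm⁴.
Inner void (subtracted): 10.8 × 8.8, A = 95.04 cm², x = 6 cm, Ī = 923.7888 cm⁴.
By symmetry the centroid is at mid-width, x̄ = 6 cm.
All pieces are centred on the centroidal y-axis, so I = ΣĪ (holes subtracted) = 516.2112 cm⁴.
Radius of gyration: k = √(I/A) = √(516.2112 / 24.96) = 4.547696 cm.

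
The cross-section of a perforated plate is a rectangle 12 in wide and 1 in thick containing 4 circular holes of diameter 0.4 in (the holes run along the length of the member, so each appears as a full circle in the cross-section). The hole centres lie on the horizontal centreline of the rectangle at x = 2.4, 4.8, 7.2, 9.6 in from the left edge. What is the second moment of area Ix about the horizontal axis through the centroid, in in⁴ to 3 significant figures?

Ix ≈ 0.995 in⁴

Treat the section as a set of non-overlapping primitives; coordinates are from the bounding-box lower-left.
Plate: 12 × 1, A = 12 in², y = 0.5 in, Ī = 1 in⁴.
Hole 1 (subtracted): ⌀0.4, A = 0.12566 in², y = 0.5 in, Ī = 0.0012566 in⁴.
Hole 2 (subtracted): ⌀0.4, A = 0.12566 in², y = 0.5 in, Ī = 0.0012566 in⁴.
Hole 3 (subtracted): ⌀0.4, A = 0.12566 in², y = 0.5 in, Ī = 0.0012566 in⁴.
Hole 4 (subtracted): ⌀0.4, A = 0.12566 in², y = 0.5 in, Ī = 0.0012566 in⁴.
By symmetry the centroid is at mid-height, ȳ = 0.5 in.
All pieces are centred on the horizontal axis through the centroid, so I = ΣĪ (holes subtracted) = 0.99497 in⁴.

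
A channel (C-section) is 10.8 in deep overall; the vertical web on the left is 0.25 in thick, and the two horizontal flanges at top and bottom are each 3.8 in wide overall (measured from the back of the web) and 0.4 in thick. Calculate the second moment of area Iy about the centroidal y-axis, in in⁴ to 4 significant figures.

Break the section into simple shapes (no overlaps), measuring from the bottom-left corner of the bounding box.
Web: 0.25 × 10.8, A = 2.7 in², x = 0.125 in, Ī = 0.0140625 in⁴.
Top flange (beyond web): 3.55 × 0.4, A = 1.42 in², x = 2.025 in, Ī = 1.4913 in⁴.
Bottom flange (beyond web): 3.55 × 0.4, A = 1.42 in², x = 2.025 in, Ī = 1.4913 in⁴.
Centroid: x̄ = ΣA·x / ΣA = 1.09901 in.
Transfer each piece to the centroidal y-axis using Ī + A·d² with d = x − 1.09901:
  web: d = -0.974007 in → contributes +2.57553 in⁴
  top flange (beyond web): d = 0.925993 in → contributes +2.70889 in⁴
  bottom flange (beyond web): d = 0.925993 in → contributes +2.70889 in⁴
Total I = 7.99331 in⁴.

Iy ≈ 7.993 in⁴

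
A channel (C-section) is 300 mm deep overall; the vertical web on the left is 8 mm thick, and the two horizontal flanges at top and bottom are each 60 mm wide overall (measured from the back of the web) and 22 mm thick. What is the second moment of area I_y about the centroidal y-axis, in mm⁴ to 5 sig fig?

I_y ≈ 1.5826 × 10⁶ mm⁴

Break the section into simple shapes (no overlaps), measuring from the bottom-left corner of the bounding box.
Web: 8 × 300, A = 2 400 mm², x = 4 mm, Ī = 12 800 mm⁴.
Top flange (beyond web): 52 × 22, A = 1 144 mm², x = 34 mm, Ī = 257781.3 mm⁴.
Bottom flange (beyond web): 52 × 22, A = 1 144 mm², x = 34 mm, Ī = 257781.3 mm⁴.
Centroid: x̄ = ΣA·x / ΣA = 18.64164 mm.
Transfer each piece to the centroidal y-axis using Ī + A·d² with d = x − 18.64164:
  web: d = -14.64164 mm → contributes +527306.2 mm⁴
  top flange (beyond web): d = 15.35836 mm → contributes +527627.2 mm⁴
  bottom flange (beyond web): d = 15.35836 mm → contributes +527627.2 mm⁴
Total I = 1 582 561 mm⁴.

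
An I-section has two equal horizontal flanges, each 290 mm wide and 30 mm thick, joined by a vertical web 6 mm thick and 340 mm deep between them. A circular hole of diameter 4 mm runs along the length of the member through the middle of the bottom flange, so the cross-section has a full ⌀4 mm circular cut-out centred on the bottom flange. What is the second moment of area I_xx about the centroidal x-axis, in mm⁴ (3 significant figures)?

I_xx ≈ 6.16 × 10⁸ mm⁴

Split into non-overlapping primitives; take the origin at the lower-left of the bounding box.
Bottom flange: 290 × 30, A = 8 700 mm², y = 15 mm, Ī = 652 500 mm⁴.
Web: 6 × 340, A = 2 040 mm², y = 200 mm, Ī = 19 652 000 mm⁴.
Top flange: 290 × 30, A = 8 700 mm², y = 385 mm, Ī = 652 500 mm⁴.
Hole (subtracted): ⌀4, A = 12.566 mm², y = 15 mm, Ī = 12.566 mm⁴.
Centroid: ȳ = ΣA·y / ΣA = 200.12 mm.
Transfer each piece to the centroidal x-axis using Ī + A·d² with d = y − 200.12:
  bottom flange: d = -185.12 mm → contributes +298 795 325 mm⁴
  web: d = -0.11966 mm → contributes +19 652 029 mm⁴
  top flange: d = 184.88 mm → contributes +298 024 924 mm⁴
  hole: d = -185.12 mm → contributes −430 653 mm⁴
Total I = 616 041 625 mm⁴.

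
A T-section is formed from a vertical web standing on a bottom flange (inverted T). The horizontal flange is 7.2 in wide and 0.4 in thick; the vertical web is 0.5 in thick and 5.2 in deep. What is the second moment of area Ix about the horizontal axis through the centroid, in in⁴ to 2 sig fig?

Break the section into simple shapes (no overlaps), measuring from the bottom-left corner of the bounding box.
Flange: 7.2 × 0.4, A = 2.88 in², y = 0.2 in, Ī = 0.0384 in⁴.
Web: 0.5 × 5.2, A = 2.6 in², y = 3 in, Ī = 5.859 in⁴.
Centroid: ȳ = ΣA·y / ΣA = 1.528 in.
Transfer each piece to the horizontal axis through the centroid using Ī + A·d² with d = y − 1.528:
  flange: d = -1.328 in → contributes +5.121 in⁴
  web: d = 1.472 in → contributes +11.49 in⁴
Total I = 16.61 in⁴.

Ix ≈ 17 in⁴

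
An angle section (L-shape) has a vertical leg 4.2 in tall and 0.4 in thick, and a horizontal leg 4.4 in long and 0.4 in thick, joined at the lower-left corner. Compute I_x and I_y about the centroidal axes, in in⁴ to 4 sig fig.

I_x ≈ 5.449 in⁴, I_y ≈ 6.122 in⁴

Split into non-overlapping primitives; take the origin at the lower-left of the bounding box.
Vertical leg: 0.4 × 4.2, A = 1.68 in², y = 2.1 in, Ī = 2.4696 in⁴.
Horizontal leg (remainder): 4 × 0.4, A = 1.6 in², y = 0.2 in, Ī = 0.0213333 in⁴.
Centroid: ȳ = ΣA·y / ΣA = 1.17317 in.
Transfer each piece to the centroidal x-axis using Ī + A·d² with d = y − 1.17317:
  vertical leg: d = 0.926829 in → contributes +3.91274 in⁴
  horizontal leg (remainder): d = -0.973171 in → contributes +1.53663 in⁴
Total I = 5.44937 in⁴.
For the y-axis: x̄ = 1.27317 in.
Repeating about the centroidal y-axis gives I_y = 6.12217 in⁴.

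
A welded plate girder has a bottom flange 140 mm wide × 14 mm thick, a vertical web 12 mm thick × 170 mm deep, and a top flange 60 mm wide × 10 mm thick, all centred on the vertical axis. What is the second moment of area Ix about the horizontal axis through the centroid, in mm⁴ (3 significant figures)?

Ix ≈ 2.29 × 10⁷ mm⁴

Split into non-overlapping primitives; take the origin at the lower-left of the bounding box.
Bottom plate: 140 × 14, A = 1 960 mm², y = 7 mm, Ī = 32 013 mm⁴.
Web plate: 12 × 170, A = 2 040 mm², y = 99 mm, Ī = 4 913 000 mm⁴.
Top plate: 60 × 10, A = 600 mm², y = 189 mm, Ī = 5 000 mm⁴.
Centroid: ȳ = ΣA·y / ΣA = 71.539 mm.
Transfer each piece to the horizontal axis through the centroid using Ī + A·d² with d = y − 71.539:
  bottom plate: d = -64.539 mm → contributes +8 196 000 mm⁴
  web plate: d = 27.461 mm → contributes +6 451 363 mm⁴
  top plate: d = 117.46 mm → contributes +8 283 234 mm⁴
Total I = 22 930 596 mm⁴.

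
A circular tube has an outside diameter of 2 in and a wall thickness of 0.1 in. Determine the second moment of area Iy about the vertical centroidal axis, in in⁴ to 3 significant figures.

Iy ≈ 0.270 in⁴

Decompose the section into non-overlapping parts with the origin at the bottom-left of its bounding rectangle.
Outer circle: ⌀2, A = 3.1416 in², x = 1 in, Ī = 0.7854 in⁴.
Bore (subtracted): ⌀1.8, A = 2.5447 in², x = 1 in, Ī = 0.5153 in⁴.
By symmetry the centroid is at mid-width, x̄ = 1 in.
All pieces are centred on the vertical centroidal axis, so I = ΣĪ (holes subtracted) = 0.2701 in⁴.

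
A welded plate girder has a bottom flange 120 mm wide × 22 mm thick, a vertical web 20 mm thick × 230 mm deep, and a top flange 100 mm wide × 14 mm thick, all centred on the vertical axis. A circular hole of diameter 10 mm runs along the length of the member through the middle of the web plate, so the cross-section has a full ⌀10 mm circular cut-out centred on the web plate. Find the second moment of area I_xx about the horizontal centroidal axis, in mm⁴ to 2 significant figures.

Break the section into simple shapes (no overlaps), measuring from the bottom-left corner of the bounding box.
Bottom plate: 120 × 22, A = 2 640 mm², y = 11 mm, Ī = 106 480 mm⁴.
Web plate: 20 × 230, A = 4 600 mm², y = 137 mm, Ī = 20 278 333 mm⁴.
Top plate: 100 × 14, A = 1 400 mm², y = 259 mm, Ī = 22 867 mm⁴.
Hole (subtracted): ⌀10, A = 78.54 mm², y = 137 mm, Ī = 490.9 mm⁴.
Centroid: ȳ = ΣA·y / ΣA = 118.1 mm.
Transfer each piece to the horizontal centroidal axis using Ī + A·d² with d = y − 118.1:
  bottom plate: d = -107.1 mm → contributes +30 386 486 mm⁴
  web plate: d = 18.9 mm → contributes +21 922 076 mm⁴
  top plate: d = 140.9 mm → contributes +27 818 109 mm⁴
  hole: d = 18.9 mm → contributes −28 556 mm⁴
Total I = 80 098 116 mm⁴.

I_xx ≈ 8.0 × 10⁷ mm⁴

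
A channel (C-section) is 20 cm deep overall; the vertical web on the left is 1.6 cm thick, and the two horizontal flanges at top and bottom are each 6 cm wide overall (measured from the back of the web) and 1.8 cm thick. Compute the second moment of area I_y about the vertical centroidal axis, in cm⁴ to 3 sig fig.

I_y ≈ 128 cm⁴

Treat the section as a set of non-overlapping primitives; coordinates are from the bounding-box lower-left.
Web: 1.6 × 20, A = 32 cm², x = 0.8 cm, Ī = 6.8267 cm⁴.
Top flange (beyond web): 4.4 × 1.8, A = 7.92 cm², x = 3.8 cm, Ī = 12.778 cm⁴.
Bottom flange (beyond web): 4.4 × 1.8, A = 7.92 cm², x = 3.8 cm, Ī = 12.778 cm⁴.
Centroid: x̄ = ΣA·x / ΣA = 1.7933 cm.
Transfer each piece to the vertical centroidal axis using Ī + A·d² with d = x − 1.7933:
  web: d = -0.99331 cm → contributes +38.4 cm⁴
  top flange (beyond web): d = 2.0067 cm → contributes +44.67 cm⁴
  bottom flange (beyond web): d = 2.0067 cm → contributes +44.67 cm⁴
Total I = 127.74 cm⁴.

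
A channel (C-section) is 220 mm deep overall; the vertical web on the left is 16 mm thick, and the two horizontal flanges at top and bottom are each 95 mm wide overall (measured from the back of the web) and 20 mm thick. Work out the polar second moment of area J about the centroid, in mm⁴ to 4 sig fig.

Treat the section as a set of non-overlapping primitives; coordinates are from the bounding-box lower-left.
Web: 16 × 220, A = 3 520 mm², y = 110 mm, Ī = 14 197 333 mm⁴.
Top flange (beyond web): 79 × 20, A = 1 580 mm², y = 210 mm, Ī = 52666.7 mm⁴.
Bottom flange (beyond web): 79 × 20, A = 1 580 mm², y = 10 mm, Ī = 52666.7 mm⁴.
By symmetry the centroid is at mid-height, ȳ = 110 mm.
Transfer each piece to the centroidal x-axis using Ī + A·d² with d = y − 110:
  web: d = 0 mm → contributes +14 197 333 mm⁴
  top flange (beyond web): d = 100 mm → contributes +15 852 667 mm⁴
  bottom flange (beyond web): d = -100 mm → contributes +15 852 667 mm⁴
Total I = 45 902 667 mm⁴.
For the y-axis: x̄ = 30.4701 mm.
Repeating about the centroidal y-axis gives I_y = 5 475 551 mm⁴.
Polar second moment: J = I_x + I_y = 51 378 217 mm⁴.

J ≈ 5.138 × 10⁷ mm⁴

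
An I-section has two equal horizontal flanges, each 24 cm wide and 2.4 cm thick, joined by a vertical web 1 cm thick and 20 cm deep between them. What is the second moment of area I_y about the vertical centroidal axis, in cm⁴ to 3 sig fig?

I_y ≈ 5530 cm⁴

Split into non-overlapping primitives; take the origin at the lower-left of the bounding box.
Bottom flange: 24 × 2.4, A = 57.6 cm², x = 12 cm, Ī = 2764.8 cm⁴.
Web: 1 × 20, A = 20 cm², x = 12 cm, Ī = 1.6667 cm⁴.
Top flange: 24 × 2.4, A = 57.6 cm², x = 12 cm, Ī = 2764.8 cm⁴.
By symmetry the centroid is at mid-width, x̄ = 12 cm.
All pieces are centred on the vertical centroidal axis, so I = ΣĪ = 5531.3 cm⁴.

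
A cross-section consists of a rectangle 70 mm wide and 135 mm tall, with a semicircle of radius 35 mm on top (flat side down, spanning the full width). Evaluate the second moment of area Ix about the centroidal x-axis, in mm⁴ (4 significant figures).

Break the section into simple shapes (no overlaps), measuring from the bottom-left corner of the bounding box.
Rectangular body: 70 × 135, A = 9 450 mm², y = 67.5 mm, Ī = 14 352 188 mm⁴.
Semicircular cap: semicircle r = 35, A = 1924.23 mm², y = 149.854 mm, Ī = 164 704 mm⁴.
Centroid: ȳ = ΣA·y / ΣA = 81.4323 mm.
Transfer each piece to the centroidal x-axis using Ī + A·d² with d = y − 81.4323:
  rectangular body: d = -13.9323 mm → contributes +16 186 504 mm⁴
  semicircular cap: d = 68.4222 mm → contributes +9 173 156 mm⁴
Total I = 25 359 660 mm⁴.

Ix ≈ 2.536 × 10⁷ mm⁴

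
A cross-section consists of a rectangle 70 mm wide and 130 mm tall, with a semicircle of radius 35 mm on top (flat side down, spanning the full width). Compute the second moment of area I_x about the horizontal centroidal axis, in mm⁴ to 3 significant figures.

I_x ≈ 2.31 × 10⁷ mm⁴

Treat the section as a set of non-overlapping primitives; coordinates are from the bounding-box lower-left.
Rectangular body: 70 × 130, A = 9 100 mm², y = 65 mm, Ī = 12 815 833 mm⁴.
Semicircular cap: semicircle r = 35, A = 1924.2 mm², y = 144.85 mm, Ī = 164 704 mm⁴.
Centroid: ȳ = ΣA·y / ΣA = 78.938 mm.
Transfer each piece to the horizontal centroidal axis using Ī + A·d² with d = y − 78.938:
  rectangular body: d = -13.938 mm → contributes +14 583 724 mm⁴
  semicircular cap: d = 65.916 mm → contributes +8 525 371 mm⁴
Total I = 23 109 096 mm⁴.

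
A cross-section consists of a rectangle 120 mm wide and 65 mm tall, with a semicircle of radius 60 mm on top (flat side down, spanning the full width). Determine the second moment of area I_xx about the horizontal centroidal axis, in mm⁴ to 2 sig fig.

Treat the section as a set of non-overlapping primitives; coordinates are from the bounding-box lower-left.
Rectangular body: 120 × 65, A = 7 800 mm², y = 32.5 mm, Ī = 2 746 250 mm⁴.
Semicircular cap: semicircle r = 60, A = 5 655 mm², y = 90.46 mm, Ī = 1 422 450 mm⁴.
Centroid: ȳ = ΣA·y / ΣA = 56.86 mm.
Transfer each piece to the horizontal centroidal axis using Ī + A·d² with d = y − 56.86:
  rectangular body: d = -24.36 mm → contributes +7 375 484 mm⁴
  semicircular cap: d = 33.6 mm → contributes +7 807 751 mm⁴
Total I = 15 183 234 mm⁴.

I_xx ≈ 1.5 × 10⁷ mm⁴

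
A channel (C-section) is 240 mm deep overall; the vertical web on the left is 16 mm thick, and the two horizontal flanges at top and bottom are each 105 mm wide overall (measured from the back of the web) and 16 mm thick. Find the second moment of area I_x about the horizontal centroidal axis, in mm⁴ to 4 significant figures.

Treat the section as a set of non-overlapping primitives; coordinates are from the bounding-box lower-left.
Web: 16 × 240, A = 3 840 mm², y = 120 mm, Ī = 18 432 000 mm⁴.
Top flange (beyond web): 89 × 16, A = 1 424 mm², y = 232 mm, Ī = 30378.7 mm⁴.
Bottom flange (beyond web): 89 × 16, A = 1 424 mm², y = 8 mm, Ī = 30378.7 mm⁴.
By symmetry the centroid is at mid-height, ȳ = 120 mm.
Transfer each piece to the horizontal centroidal axis using Ī + A·d² with d = y − 120:
  web: d = 0 mm → contributes +18 432 000 mm⁴
  top flange (beyond web): d = 112 mm → contributes +17 893 035 mm⁴
  bottom flange (beyond web): d = -112 mm → contributes +17 893 035 mm⁴
Total I = 54 218 069 mm⁴.

I_x ≈ 5.422 × 10⁷ mm⁴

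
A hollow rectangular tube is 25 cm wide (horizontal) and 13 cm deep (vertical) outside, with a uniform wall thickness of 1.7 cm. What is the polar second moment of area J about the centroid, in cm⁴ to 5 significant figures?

Break the section into simple shapes (no overlaps), measuring from the bottom-left corner of the bounding box.
Outer rectangle: 25 × 13, A = 325 cm², y = 6.5 cm, Ī = 4577.083 cm⁴.
Inner void (subtracted): 21.6 × 9.6, A = 207.36 cm², y = 6.5 cm, Ī = 1592.525 cm⁴.
By symmetry the centroid is at mid-height, ȳ = 6.5 cm.
All pieces are centred on the centroidal x-axis, so I = ΣĪ (holes subtracted) = 2984.559 cm⁴.
Repeating about the centroidal y-axis gives I_y = 8864.927 cm⁴.
Polar second moment: J = I_x + I_y = 11849.49 cm⁴.

J ≈ 1.1849 × 10⁴ cm⁴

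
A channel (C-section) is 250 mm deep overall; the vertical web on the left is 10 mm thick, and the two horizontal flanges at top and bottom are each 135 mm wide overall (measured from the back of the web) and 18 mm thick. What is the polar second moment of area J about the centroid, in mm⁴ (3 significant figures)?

J ≈ 8.69 × 10⁷ mm⁴

Break the section into simple shapes (no overlaps), measuring from the bottom-left corner of the bounding box.
Web: 10 × 250, A = 2 500 mm², y = 125 mm, Ī = 13 020 833 mm⁴.
Top flange (beyond web): 125 × 18, A = 2 250 mm², y = 241 mm, Ī = 60 750 mm⁴.
Bottom flange (beyond web): 125 × 18, A = 2 250 mm², y = 9 mm, Ī = 60 750 mm⁴.
By symmetry the centroid is at mid-height, ȳ = 125 mm.
Transfer each piece to the centroidal x-axis using Ī + A·d² with d = y − 125:
  web: d = 0 mm → contributes +13 020 833 mm⁴
  top flange (beyond web): d = 116 mm → contributes +30 336 750 mm⁴
  bottom flange (beyond web): d = -116 mm → contributes +30 336 750 mm⁴
Total I = 73 694 333 mm⁴.
For the y-axis: x̄ = 48.393 mm.
Repeating about the centroidal y-axis gives I_y = 13 202 753 mm⁴.
Polar second moment: J = I_x + I_y = 86 897 086 mm⁴.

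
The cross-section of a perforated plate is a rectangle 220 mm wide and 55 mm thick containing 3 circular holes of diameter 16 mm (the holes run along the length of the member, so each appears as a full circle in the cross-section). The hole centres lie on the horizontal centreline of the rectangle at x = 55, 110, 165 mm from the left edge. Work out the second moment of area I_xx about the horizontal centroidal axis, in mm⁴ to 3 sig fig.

I_xx ≈ 3.04 × 10⁶ mm⁴

Treat the section as a set of non-overlapping primitives; coordinates are from the bounding-box lower-left.
Plate: 220 × 55, A = 12 100 mm², y = 27.5 mm, Ī = 3 050 208 mm⁴.
Hole 1 (subtracted): ⌀16, A = 201.06 mm², y = 27.5 mm, Ī = 3 217 mm⁴.
Hole 2 (subtracted): ⌀16, A = 201.06 mm², y = 27.5 mm, Ī = 3 217 mm⁴.
Hole 3 (subtracted): ⌀16, A = 201.06 mm², y = 27.5 mm, Ī = 3 217 mm⁴.
By symmetry the centroid is at mid-height, ȳ = 27.5 mm.
All pieces are centred on the horizontal centroidal axis, so I = ΣĪ (holes subtracted) = 3 040 557 mm⁴.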